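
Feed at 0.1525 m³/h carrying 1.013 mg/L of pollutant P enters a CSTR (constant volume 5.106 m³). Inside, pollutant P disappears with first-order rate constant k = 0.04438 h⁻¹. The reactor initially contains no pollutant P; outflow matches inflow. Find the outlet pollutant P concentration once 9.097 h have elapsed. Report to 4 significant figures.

0.2001 mg/L

Accumulation = in − out − consumed: V dC/dt = Q C_in − Q C − k V C.
This is linear with rate a = Q/V + k = 0.0742468 h⁻¹.
C_ss = Q C_in/(Q + kV) = 0.407493 mg/L; C(t) = C_ss + (C₀ − C_ss) e^(−a t).
C(9.097) = 0.407493 + (-0.407493)·e^(−0.0742468·9.097) = 0.407493 + (-0.407493)·0.508941 = 0.200103 mg/L.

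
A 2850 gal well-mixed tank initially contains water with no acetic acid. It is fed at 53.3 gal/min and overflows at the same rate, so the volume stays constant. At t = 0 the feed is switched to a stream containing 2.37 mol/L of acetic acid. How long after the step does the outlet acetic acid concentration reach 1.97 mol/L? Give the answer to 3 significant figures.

95.1 min

Transient balance on the dissolved component: V dC/dt = Q(C_in − C), so τ = V/Q = 53.471 min.
C(t) = C_in + (C₀ − C_in) e^(−t/τ). Set C = 1.97 and solve for t:
e^(−t/τ) = (C − C_in)/(C₀ − C_in) = (1.97 − 2.37)/(0 − 2.37) = 0.16878
t = −τ ln(…) = 53.471 × 1.7792 = 95.134 min.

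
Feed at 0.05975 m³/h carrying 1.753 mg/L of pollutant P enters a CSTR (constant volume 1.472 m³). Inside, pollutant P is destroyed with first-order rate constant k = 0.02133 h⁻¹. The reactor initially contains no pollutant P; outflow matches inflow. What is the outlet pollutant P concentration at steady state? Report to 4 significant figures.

1.149 mg/L

V dC/dt = Q(C_in − C) − k V C.
Steady state (dC/dt = 0): C_ss = Q C_in/(Q + kV) = C_in/(1 + kV/Q).
C_ss = 0.05975·1.753/(0.05975 + 0.02133·1.472) = 0.104742/0.0911478 = 1.14914 mg/L.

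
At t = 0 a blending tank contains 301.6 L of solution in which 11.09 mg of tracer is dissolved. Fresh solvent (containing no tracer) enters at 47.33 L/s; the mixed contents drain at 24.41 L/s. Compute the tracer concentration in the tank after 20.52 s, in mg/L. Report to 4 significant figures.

0.005281 mg/L

Let m(t) be the amount of tracer. Volume: V(t) = V₀ + (Q_in − Q_out) t = 301.6 + 22.9200 t; V(20.52) = 771.918 L.
Solute balance: dm/dt = 0 − Q_out C = −Q_out m/V(t).
Separate: dm/m = −Q_out dt/V(t) ⇒ ln(m/m₀) = −(Q_out/(Q_in−Q_out)) ln(V/V₀).
m = m₀ (V₀/V)^(Q_out/(Q_in−Q_out)) = 11.09 × (301.6/771.918)^(1.06501) = 4.07623 mg.
C = m/V = 4.07623/771.918 = 0.00528065 mg/L.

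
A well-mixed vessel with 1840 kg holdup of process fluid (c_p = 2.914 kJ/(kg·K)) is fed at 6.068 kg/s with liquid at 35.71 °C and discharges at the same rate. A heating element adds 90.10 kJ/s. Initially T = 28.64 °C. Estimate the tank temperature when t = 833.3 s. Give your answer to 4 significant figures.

40.03 °C

M c_p dT/dt = ṁ c_p (T_in − T) + Q̇.
τ = M/ṁ = 303.230 s; T_ss = T_in + Q̇/(ṁ c_p) = 35.71 + 90.10/(6.068·2.914) = 40.8055 °C.
Solution: T(t) = T_ss + (T₀ − T_ss) e^(−t/τ).
T(833.3) = 40.8055 + (-12.1655)·e^(−833.3/303.230) = 40.8055 + (-12.1655)·0.0640508 = 40.0263 °C.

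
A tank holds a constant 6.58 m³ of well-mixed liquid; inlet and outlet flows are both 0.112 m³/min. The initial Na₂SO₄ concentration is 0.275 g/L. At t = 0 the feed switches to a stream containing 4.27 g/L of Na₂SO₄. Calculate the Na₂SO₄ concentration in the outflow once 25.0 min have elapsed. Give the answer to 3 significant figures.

Species balance on the tank: V dC/dt = Q(C_in − C).
Time constant τ = V/Q = 6.58/0.112 = 58.750 min.
Solution: C(t) = C_in + (C₀ − C_in) e^(−t/τ).
C(25.0) = 4.27 + (0.275 − 4.27)·e^(−25.0/58.750) = 4.27 + (-3.9950)·0.65342 = 1.6596 g/L.

1.66 g/L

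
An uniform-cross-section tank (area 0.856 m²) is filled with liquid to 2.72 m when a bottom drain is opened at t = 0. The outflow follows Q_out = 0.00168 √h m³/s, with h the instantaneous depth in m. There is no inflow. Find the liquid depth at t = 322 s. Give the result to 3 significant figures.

1.78 m

A dh/dt = −Q_out = −0.00168 √h.
This is separable: 2 d(√h)/dt = −0.00168/A, so √h = √h₀ − (0.00168/(2A)) t.
√h = √2.72 − 0.00168·322/(2·0.856) = 1.6492 − 0.31598 = 1.3333.
h = 1.3333² = 1.7776 m.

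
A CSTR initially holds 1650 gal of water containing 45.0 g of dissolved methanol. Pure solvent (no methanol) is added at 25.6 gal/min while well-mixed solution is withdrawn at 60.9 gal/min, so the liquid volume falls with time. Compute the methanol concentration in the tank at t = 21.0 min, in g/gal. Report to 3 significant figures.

Total volume: dV/dt = Q_in − Q_out = -35.300 gal/min, so V(t) = 1650 − 35.300 t and V(21.0) = 908.70 gal.
Solute balance: dm/dt = 0 − Q_out C = −Q_out m/V(t).
dm/m = −Q_out dt/(V₀ − 35.300 t); integrating gives ln(m/m₀) = −(Q_out/(Q_in−Q_out)) ln(V/V₀).
m = m₀ (V₀/V)^(Q_out/(Q_in−Q_out)) = 45.0 × (1650/908.70)^(-1.7252) = 16.080 g.
C = m/V = 16.080/908.70 = 0.017695 g/gal.

0.0177 g/gal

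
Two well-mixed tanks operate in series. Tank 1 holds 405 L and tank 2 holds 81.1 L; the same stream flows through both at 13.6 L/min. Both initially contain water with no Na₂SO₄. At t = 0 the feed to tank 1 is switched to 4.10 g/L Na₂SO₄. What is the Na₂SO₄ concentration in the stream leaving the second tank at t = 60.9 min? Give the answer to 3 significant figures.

Species balance on tank i: dCᵢ/dt = (Cᵢ₋₁ − Cᵢ)/τᵢ with τᵢ = Vᵢ/Q.
τ₁ = 405/13.6 = 29.779 min; τ₂ = 81.1/13.6 = 5.9632 min.
Solving the cascade with C₁(0)=C₂(0)=0 gives C₂(t) = C_in[1 − (τ₁ e^(−t/τ₁) − τ₂ e^(−t/τ₂))/(τ₁ − τ₂)].
At t = 60.9: e^(−t/τ₁) = 0.12938, e^(−t/τ₂) = 3.6706e-05.
C₂ = 4.10·[1 − (29.779·0.12938 − 5.9632·3.6706e-05)/(23.816)] = 4.10·0.83824 = 3.4368 g/L.

3.44 g/L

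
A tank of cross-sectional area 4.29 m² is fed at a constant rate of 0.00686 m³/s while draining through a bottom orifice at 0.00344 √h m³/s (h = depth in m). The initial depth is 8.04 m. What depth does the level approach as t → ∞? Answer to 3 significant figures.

Level balance: A dh/dt = 0.00686 − 0.00344 √h. Setting dh/dt = 0:
Q_in = 0.00344 √h_ss ⇒ √h_ss = 0.00686/0.00344 = 1.9942.
h_ss = 1.9942² = 3.9768 m. (Since h₀ = 8.04 m > h_ss, the level will fall toward this value.)

3.98 m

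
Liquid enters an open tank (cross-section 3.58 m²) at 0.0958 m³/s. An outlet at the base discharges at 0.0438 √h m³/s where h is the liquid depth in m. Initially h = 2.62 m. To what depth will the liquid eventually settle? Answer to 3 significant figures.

4.78 m

Volume balance on the tank: A dh/dt = Q_in − 0.0438 √h. At steady state dh/dt = 0:
Q_in = 0.0438 √h_ss ⇒ √h_ss = 0.0958/0.0438 = 2.1872.
h_ss = 2.1872² = 4.7839 m. (Since h₀ = 2.62 m < h_ss, the level will rise toward this value.)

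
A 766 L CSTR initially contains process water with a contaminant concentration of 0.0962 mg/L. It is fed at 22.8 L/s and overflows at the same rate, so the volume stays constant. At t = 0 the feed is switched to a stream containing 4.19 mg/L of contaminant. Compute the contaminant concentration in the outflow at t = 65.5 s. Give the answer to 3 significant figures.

3.61 mg/L

Transient balance on the dissolved component: V dC/dt = Q(C_in − C).
So dC/dt = (C_in − C)/τ with τ = V/Q = 766/22.8 = 33.596 s.
This is linear first-order; C(t) = C_in + (C₀ − C_in) e^(−t/τ).
C(65.5) = 4.19 + (0.0962 − 4.19)·e^(−65.5/33.596) = 4.19 + (-4.0938)·0.14233 = 3.6073 mg/L.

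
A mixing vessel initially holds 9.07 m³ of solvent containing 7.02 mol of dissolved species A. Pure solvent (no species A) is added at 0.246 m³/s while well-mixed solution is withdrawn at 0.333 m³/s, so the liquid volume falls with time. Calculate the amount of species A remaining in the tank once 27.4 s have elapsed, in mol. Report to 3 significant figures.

Total volume: dV/dt = Q_in − Q_out = -0.087000 m³/s, so V(t) = 9.07 − 0.087000 t and V(27.4) = 6.6862 m³.
Species balance (pure solvent in): dm/dt = −Q_out · m/V(t).
dm/m = −Q_out dt/(V₀ − 0.087000 t); integrating gives ln(m/m₀) = −(Q_out/(Q_in−Q_out)) ln(V/V₀).
m = m₀ (V₀/V)^(Q_out/(Q_in−Q_out)) = 7.02 × (9.07/6.6862)^(-3.8276) = 2.1850 mol.

2.19 mol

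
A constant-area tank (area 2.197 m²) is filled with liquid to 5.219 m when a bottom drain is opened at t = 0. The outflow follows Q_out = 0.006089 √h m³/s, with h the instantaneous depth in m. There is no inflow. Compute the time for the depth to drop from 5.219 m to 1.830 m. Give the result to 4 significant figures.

672.4 s

With no inflow, A dh/dt = −0.006089 √h.
Separate and integrate: 2(√h − √h₀) = −(0.006089/A) t.
t = 2A(√h₀ − √h)/0.006089 = 2·2.197·(√5.219 − √1.830)/0.006089
  = 4.39400 × (2.28451 − 1.35277) / 0.006089 = 672.369 s.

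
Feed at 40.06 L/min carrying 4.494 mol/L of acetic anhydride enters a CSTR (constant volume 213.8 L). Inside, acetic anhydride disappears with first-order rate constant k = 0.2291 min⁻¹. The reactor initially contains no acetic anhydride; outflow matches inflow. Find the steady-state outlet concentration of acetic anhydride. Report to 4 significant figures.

Species balance: V dC/dt = Q C_in − Q C − k V C.
Steady state (dC/dt = 0): C_ss = Q C_in/(Q + kV) = C_in/(1 + kV/Q).
C_ss = 40.06·4.494/(40.06 + 0.2291·213.8) = 180.030/89.0416 = 2.02186 mol/L.

2.022 mol/L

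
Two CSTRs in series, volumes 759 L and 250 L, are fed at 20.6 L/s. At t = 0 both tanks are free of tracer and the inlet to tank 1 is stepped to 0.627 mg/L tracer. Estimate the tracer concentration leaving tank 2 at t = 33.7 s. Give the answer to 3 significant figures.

0.272 mg/L

Species balance on tank i: dCᵢ/dt = (Cᵢ₋₁ − Cᵢ)/τᵢ with τᵢ = Vᵢ/Q.
τ₁ = 759/20.6 = 36.845 s; τ₂ = 250/20.6 = 12.136 s.
Solving the cascade with C₁(0)=C₂(0)=0 gives C₂(t) = C_in[1 − (τ₁ e^(−t/τ₁) − τ₂ e^(−t/τ₂))/(τ₁ − τ₂)].
At t = 33.7: e^(−t/τ₁) = 0.40066, e^(−t/τ₂) = 0.062232.
C₂ = 0.627·[1 − (36.845·0.40066 − 12.136·0.062232)/(24.709)] = 0.627·0.43312 = 0.27157 mg/L.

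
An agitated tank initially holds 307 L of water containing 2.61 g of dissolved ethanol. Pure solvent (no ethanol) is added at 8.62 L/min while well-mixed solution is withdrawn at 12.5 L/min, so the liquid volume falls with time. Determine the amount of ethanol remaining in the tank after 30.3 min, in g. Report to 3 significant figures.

Let m(t) be the amount of ethanol. Volume: V(t) = V₀ + (Q_in − Q_out) t = 307 − 3.8800 t; V(30.3) = 189.44 L.
Species balance (pure solvent in): dm/dt = −Q_out · m/V(t).
dm/m = −Q_out dt/(V₀ − 3.8800 t); integrating gives ln(m/m₀) = −(Q_out/(Q_in−Q_out)) ln(V/V₀).
m = m₀ (V₀/V)^(Q_out/(Q_in−Q_out)) = 2.61 × (307/189.44)^(-3.2216) = 0.55098 g.

0.551 g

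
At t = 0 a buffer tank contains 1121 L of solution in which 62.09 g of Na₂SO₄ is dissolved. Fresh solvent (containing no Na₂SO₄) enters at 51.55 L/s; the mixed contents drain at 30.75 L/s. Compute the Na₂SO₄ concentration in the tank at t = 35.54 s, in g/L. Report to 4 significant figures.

Total volume: dV/dt = Q_in − Q_out = 20.8000 L/s, so V(t) = 1121 + 20.8000 t and V(35.54) = 1860.23 L.
Solute balance: dm/dt = 0 − Q_out C = −Q_out m/V(t).
dm/m = −Q_out dt/(V₀ + 20.8000 t); integrating gives ln(m/m₀) = −(Q_out/(Q_in−Q_out)) ln(V/V₀).
m = m₀ (V₀/V)^(Q_out/(Q_in−Q_out)) = 62.09 × (1121/1860.23)^(1.47837) = 29.3656 g.
C = m/V = 29.3656/1860.23 = 0.0157860 g/L.

0.01579 g/L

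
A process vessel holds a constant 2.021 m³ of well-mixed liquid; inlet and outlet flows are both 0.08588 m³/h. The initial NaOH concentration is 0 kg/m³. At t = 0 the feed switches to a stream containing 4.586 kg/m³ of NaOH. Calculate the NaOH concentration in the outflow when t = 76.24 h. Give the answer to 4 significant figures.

4.406 kg/m³

Accumulation = in − out for the solute gives V dC/dt = Q(C_in − C).
Rewrite as dC/dt + C/τ = C_in/τ, τ = V/Q = 23.5328 h.
Integrating: C(t) = C_in + (C₀ − C_in) e^(−t/τ).
C(76.24) = 4.586 + (0 − 4.586)·e^(−76.24/23.5328) = 4.586 + (-4.58600)·0.0391745 = 4.40635 kg/m³.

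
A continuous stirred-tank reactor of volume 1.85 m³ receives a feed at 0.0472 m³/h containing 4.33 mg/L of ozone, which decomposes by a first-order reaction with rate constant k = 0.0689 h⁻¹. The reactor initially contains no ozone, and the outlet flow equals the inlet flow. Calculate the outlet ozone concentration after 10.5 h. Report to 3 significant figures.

Accumulation = in − out − consumed: V dC/dt = Q C_in − Q C − k V C.
This is linear with rate a = Q/V + k = 0.094414 h⁻¹.
C_ss = Q C_in/(Q + kV) = 1.1701 mg/L; C(t) = C_ss + (C₀ − C_ss) e^(−a t).
C(10.5) = 1.1701 + (-1.1701)·e^(−0.094414·10.5) = 1.1701 + (-1.1701)·0.37108 = 0.73590 mg/L.

0.736 mg/L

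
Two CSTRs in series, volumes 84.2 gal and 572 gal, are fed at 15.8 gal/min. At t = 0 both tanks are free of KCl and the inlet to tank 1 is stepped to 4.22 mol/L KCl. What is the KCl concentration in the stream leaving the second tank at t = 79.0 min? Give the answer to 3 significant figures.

3.66 mol/L

Time constants: τᵢ = Vᵢ/Q for each well-mixed tank.
τ₁ = 84.2/15.8 = 5.3291 min; τ₂ = 572/15.8 = 36.203 min.
Tank 1: C₁ = C_in(1 − e^(−t/τ₁)). Tank 2 (τ₁ ≠ τ₂): C₂ = C_in[1 − (τ₁ e^(−t/τ₁) − τ₂ e^(−t/τ₂))/(τ₁ − τ₂)].
At t = 79.0: e^(−t/τ₁) = 3.6469e-07, e^(−t/τ₂) = 0.11280.
C₂ = 4.22·[1 − (5.3291·3.6469e-07 − 36.203·0.11280)/(-30.873)] = 4.22·0.86773 = 3.6618 mol/L.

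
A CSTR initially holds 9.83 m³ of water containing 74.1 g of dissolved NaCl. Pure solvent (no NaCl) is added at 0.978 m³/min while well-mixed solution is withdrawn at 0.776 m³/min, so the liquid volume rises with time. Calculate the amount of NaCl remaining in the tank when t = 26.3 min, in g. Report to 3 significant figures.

14.1 g

Let m(t) be the amount of NaCl. Volume: V(t) = V₀ + (Q_in − Q_out) t = 9.83 + 0.20200 t; V(26.3) = 15.143 m³.
No NaCl enters, so dm/dt = −Q_out · (m/V).
Separate: dm/m = −Q_out dt/V(t) ⇒ ln(m/m₀) = −(Q_out/(Q_in−Q_out)) ln(V/V₀).
m = m₀ (V₀/V)^(Q_out/(Q_in−Q_out)) = 74.1 × (9.83/15.143)^(3.8416) = 14.091 g.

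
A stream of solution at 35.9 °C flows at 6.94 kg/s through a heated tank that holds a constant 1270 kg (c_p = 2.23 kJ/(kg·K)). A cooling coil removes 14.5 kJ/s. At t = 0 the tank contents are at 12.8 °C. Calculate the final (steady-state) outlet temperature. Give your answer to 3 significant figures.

Energy balance: M c_p dT/dt = ṁ c_p (T_in − T) − 14.5.
At steady state dT/dt = 0 ⇒ T_ss = T_in − Q̇/(ṁ c_p) = 35.9 − 14.5/(6.94·2.23) = 34.963 °C.

35.0 °C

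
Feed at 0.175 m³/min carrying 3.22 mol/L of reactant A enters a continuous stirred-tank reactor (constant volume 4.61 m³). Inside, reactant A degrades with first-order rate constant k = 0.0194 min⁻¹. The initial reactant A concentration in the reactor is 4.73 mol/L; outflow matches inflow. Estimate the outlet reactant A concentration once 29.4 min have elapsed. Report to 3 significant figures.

2.61 mol/L

Species balance: V dC/dt = Q C_in − Q C − k V C.
dC/dt = (Q/V) C_in − (Q/V + k) C; effective rate a = Q/V + k = 0.037961 + 0.0194 = 0.057361 min⁻¹.
C_ss = Q C_in/(Q + kV) = 2.1310 mol/L; C(t) = C_ss + (C₀ − C_ss) e^(−a t).
C(29.4) = 2.1310 + (2.5990)·e^(−0.057361·29.4) = 2.1310 + (2.5990)·0.18518 = 2.6123 mol/L.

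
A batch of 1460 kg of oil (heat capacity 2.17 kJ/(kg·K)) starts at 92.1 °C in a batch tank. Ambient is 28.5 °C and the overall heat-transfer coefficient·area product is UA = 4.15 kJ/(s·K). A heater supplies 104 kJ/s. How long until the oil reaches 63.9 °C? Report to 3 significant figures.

Energy balance: M c_p dT/dt = −UA(T − T_amb) + Q̇.
τ = M c_p/UA = 763.42 s; T_ss = T_amb + Q̇/UA = 28.5 + 104/4.15 = 53.560 °C.
T(t) = T_ss + (T₀ − T_ss)e^(−t/τ); set T = 63.9:
t = −τ ln[(T − T_ss)/(T₀ − T_ss)] = −763.42 · ln(0.26829) = 1004.4 s.

1000 s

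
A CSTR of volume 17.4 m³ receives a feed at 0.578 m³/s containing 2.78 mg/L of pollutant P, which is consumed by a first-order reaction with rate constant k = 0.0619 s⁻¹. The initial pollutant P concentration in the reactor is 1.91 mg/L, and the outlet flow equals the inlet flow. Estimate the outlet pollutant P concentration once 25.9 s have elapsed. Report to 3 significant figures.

1.05 mg/L

V dC/dt = Q(C_in − C) − k V C.
dC/dt = (Q/V) C_in − (Q/V + k) C; effective rate a = Q/V + k = 0.033218 + 0.0619 = 0.095118 s⁻¹.
C_ss = Q C_in/(Q + kV) = 0.97087 mg/L; C(t) = C_ss + (C₀ − C_ss) e^(−a t).
C(25.9) = 0.97087 + (0.93913)·e^(−0.095118·25.9) = 0.97087 + (0.93913)·0.085131 = 1.0508 mg/L.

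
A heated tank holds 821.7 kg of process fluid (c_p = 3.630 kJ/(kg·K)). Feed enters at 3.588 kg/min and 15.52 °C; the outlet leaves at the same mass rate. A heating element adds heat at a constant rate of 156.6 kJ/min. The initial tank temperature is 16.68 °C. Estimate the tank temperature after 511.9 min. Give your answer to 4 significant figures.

Heat balance on the well-mixed liquid: M c_p dT/dt = ṁ c_p (T_in − T) + 156.6.
τ = M/ṁ = 229.013 min; T_ss = T_in + Q̇/(ṁ c_p) = 15.52 + 156.6/(3.588·3.630) = 27.5435 °C.
Solution: T(t) = T_ss + (T₀ − T_ss) e^(−t/τ).
T(511.9) = 27.5435 + (-10.8635)·e^(−511.9/229.013) = 27.5435 + (-10.8635)·0.106966 = 26.3815 °C.

26.38 °C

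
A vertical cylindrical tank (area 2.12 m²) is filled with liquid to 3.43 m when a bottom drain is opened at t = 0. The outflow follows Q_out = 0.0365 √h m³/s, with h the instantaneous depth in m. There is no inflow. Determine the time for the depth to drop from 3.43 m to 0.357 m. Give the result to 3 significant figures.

A dh/dt = −Q_out = −0.0365 √h.
This is separable: 2 d(√h)/dt = −0.0365/A, so √h = √h₀ − (0.0365/(2A)) t.
t = 2A(√h₀ − √h)/0.0365 = 2·2.12·(√3.43 − √0.357)/0.0365
  = 4.2400 × (1.8520 − 0.59749) / 0.0365 = 145.73 s.

146 s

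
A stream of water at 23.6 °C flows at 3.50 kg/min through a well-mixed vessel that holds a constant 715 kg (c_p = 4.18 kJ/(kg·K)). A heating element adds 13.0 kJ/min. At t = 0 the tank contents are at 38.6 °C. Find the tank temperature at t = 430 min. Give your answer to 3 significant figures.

Heat balance on the well-mixed liquid: M c_p dT/dt = ṁ c_p (T_in − T) + 13.0.
τ = M/ṁ = 204.29 min; T_ss = T_in + Q̇/(ṁ c_p) = 23.6 + 13.0/(3.50·4.18) = 24.489 °C.
T approaches T_ss exponentially: T(t) = T_ss + (T₀ − T_ss) e^(−t/τ).
T(430) = 24.489 + (14.111)·e^(−430/204.29) = 24.489 + (14.111)·0.12186 = 26.208 °C.

26.2 °C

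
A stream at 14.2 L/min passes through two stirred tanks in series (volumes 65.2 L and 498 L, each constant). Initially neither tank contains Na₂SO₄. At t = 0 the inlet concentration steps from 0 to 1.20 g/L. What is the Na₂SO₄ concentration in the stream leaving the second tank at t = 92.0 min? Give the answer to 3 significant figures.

1.10 g/L

Species balance on tank i: dCᵢ/dt = (Cᵢ₋₁ − Cᵢ)/τᵢ with τᵢ = Vᵢ/Q.
τ₁ = 65.2/14.2 = 4.5915 min; τ₂ = 498/14.2 = 35.070 min.
Solving the cascade with C₁(0)=C₂(0)=0 gives C₂(t) = C_in[1 − (τ₁ e^(−t/τ₁) − τ₂ e^(−t/τ₂))/(τ₁ − τ₂)].
At t = 92.0: e^(−t/τ₁) = 1.9867e-09, e^(−t/τ₂) = 0.072564.
C₂ = 1.20·[1 − (4.5915·1.9867e-09 − 35.070·0.072564)/(-30.479)] = 1.20·0.91651 = 1.0998 g/L.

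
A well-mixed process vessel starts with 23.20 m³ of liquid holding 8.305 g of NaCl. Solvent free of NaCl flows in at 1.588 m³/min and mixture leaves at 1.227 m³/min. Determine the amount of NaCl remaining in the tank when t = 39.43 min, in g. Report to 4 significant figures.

1.633 g

Total volume: dV/dt = Q_in − Q_out = 0.361000 m³/min, so V(t) = 23.20 + 0.361000 t and V(39.43) = 37.4342 m³.
Species balance (pure solvent in): dm/dt = −Q_out · m/V(t).
dm/m = −Q_out dt/(V₀ + 0.361000 t); integrating gives ln(m/m₀) = −(Q_out/(Q_in−Q_out)) ln(V/V₀).
m = m₀ (V₀/V)^(Q_out/(Q_in−Q_out)) = 8.305 × (23.20/37.4342)^(3.39889) = 1.63348 g.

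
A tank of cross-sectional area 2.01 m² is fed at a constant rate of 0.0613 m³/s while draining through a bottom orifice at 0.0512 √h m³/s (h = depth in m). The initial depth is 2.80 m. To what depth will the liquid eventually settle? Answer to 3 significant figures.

1.43 m

A dh/dt = Q_in − 0.0512 √h. Steady state requires inflow = outflow:
Q_in = 0.0512 √h_ss ⇒ √h_ss = 0.0613/0.0512 = 1.1973.
h_ss = 1.1973² = 1.4334 m. (Since h₀ = 2.80 m > h_ss, the level will fall toward this value.)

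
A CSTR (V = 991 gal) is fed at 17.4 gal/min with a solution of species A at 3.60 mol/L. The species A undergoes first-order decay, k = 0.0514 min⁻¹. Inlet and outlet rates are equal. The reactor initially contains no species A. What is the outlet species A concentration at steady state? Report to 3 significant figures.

Species balance: V dC/dt = Q C_in − Q C − k V C.
Steady state (dC/dt = 0): C_ss = Q C_in/(Q + kV) = C_in/(1 + kV/Q).
C_ss = 17.4·3.60/(17.4 + 0.0514·991) = 62.640/68.337 = 0.91663 mol/L.

0.917 mol/L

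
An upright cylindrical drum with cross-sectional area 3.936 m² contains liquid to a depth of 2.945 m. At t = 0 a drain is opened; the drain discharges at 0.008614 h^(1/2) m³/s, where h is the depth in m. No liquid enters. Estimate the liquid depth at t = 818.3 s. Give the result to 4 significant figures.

Unsteady balance on liquid volume: A dh/dt = −0.008614 √h.
Separate and integrate: 2(√h − √h₀) = −(0.008614/A) t.
√h = √2.945 − 0.008614·818.3/(2·3.936) = 1.71610 − 0.895431 = 0.820669.
h = 0.820669² = 0.673497 m.

0.6735 m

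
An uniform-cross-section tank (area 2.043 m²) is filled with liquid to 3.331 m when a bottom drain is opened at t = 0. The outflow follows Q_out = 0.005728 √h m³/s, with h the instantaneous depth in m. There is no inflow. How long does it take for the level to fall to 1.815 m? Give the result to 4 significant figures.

With no inflow, A dh/dt = −0.005728 √h.
Separate and integrate: 2(√h − √h₀) = −(0.005728/A) t.
t = 2A(√h₀ − √h)/0.005728 = 2·2.043·(√3.331 − √1.815)/0.005728
  = 4.08600 × (1.82510 − 1.34722) / 0.005728 = 340.892 s.

340.9 s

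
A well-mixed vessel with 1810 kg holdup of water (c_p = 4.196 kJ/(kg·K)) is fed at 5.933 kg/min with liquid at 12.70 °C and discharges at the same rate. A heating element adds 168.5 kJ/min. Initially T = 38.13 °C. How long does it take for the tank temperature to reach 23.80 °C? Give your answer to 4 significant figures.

445.6 min

Energy balance: M c_p dT/dt = ṁ c_p (T_in − T) + 168.5.
τ = M/ṁ = 305.073 min; T_ss = T_in + Q̇/(ṁ c_p) = 19.4685 °C.
T(t) = T_ss + (T₀ − T_ss) e^(−t/τ). Set T = 23.80:
e^(−t/τ) = (23.80 − 19.4685)/(38.13 − 19.4685) = 0.232110
t = −305.073 · ln(0.232110) = 445.572 min.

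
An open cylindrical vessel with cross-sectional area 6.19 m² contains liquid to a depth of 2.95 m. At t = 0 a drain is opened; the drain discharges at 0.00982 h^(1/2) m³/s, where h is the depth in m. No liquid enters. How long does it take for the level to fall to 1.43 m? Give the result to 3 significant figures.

658 s

With no inflow, A dh/dt = −0.00982 √h.
Separate and integrate: 2(√h − √h₀) = −(0.00982/A) t.
t = 2A(√h₀ − √h)/0.00982 = 2·6.19·(√2.95 − √1.43)/0.00982
  = 12.380 × (1.7176 − 1.1958) / 0.00982 = 657.74 s.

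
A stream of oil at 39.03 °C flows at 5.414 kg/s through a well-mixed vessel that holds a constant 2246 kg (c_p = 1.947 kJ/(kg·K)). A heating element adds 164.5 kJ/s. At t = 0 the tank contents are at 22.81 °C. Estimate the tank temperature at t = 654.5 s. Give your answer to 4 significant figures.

M c_p dT/dt = ṁ c_p (T_in − T) + Q̇.
Rearrange: dT/dt = (T_ss − T)/τ with τ = M/ṁ = 414.850 s and T_ss = T_in + Q̇/(ṁ c_p) = 54.6356 °C.
This is linear first-order; T(t) = T_ss + (T₀ − T_ss) e^(−t/τ).
T(654.5) = 54.6356 + (-31.8256)·e^(−654.5/414.850) = 54.6356 + (-31.8256)·0.206454 = 48.0651 °C.

48.07 °C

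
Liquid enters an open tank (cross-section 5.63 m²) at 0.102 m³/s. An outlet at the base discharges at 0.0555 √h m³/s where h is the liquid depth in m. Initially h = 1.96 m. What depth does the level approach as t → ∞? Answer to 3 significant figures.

Unsteady balance on liquid volume: A dh/dt = Q_in − 0.0555 √h. At steady state dh/dt = 0:
Q_in = 0.0555 √h_ss ⇒ √h_ss = 0.102/0.0555 = 1.8378.
h_ss = 1.8378² = 3.3776 m. (Since h₀ = 1.96 m < h_ss, the level will rise toward this value.)

3.38 m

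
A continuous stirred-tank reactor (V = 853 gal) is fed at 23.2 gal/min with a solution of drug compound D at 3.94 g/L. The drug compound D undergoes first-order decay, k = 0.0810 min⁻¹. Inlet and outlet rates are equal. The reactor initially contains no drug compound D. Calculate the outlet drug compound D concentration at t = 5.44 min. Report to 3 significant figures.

0.441 g/L

V dC/dt = Q(C_in − C) − k V C.
This is linear with rate a = Q/V + k = 0.10820 min⁻¹.
C_ss = Q C_in/(Q + kV) = 0.99041 g/L; C(t) = C_ss + (C₀ − C_ss) e^(−a t).
C(5.44) = 0.99041 + (-0.99041)·e^(−0.10820·5.44) = 0.99041 + (-0.99041)·0.55511 = 0.44063 g/L.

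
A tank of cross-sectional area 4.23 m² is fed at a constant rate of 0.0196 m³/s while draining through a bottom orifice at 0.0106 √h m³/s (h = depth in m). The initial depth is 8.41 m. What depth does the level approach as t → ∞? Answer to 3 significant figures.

Level balance: A dh/dt = 0.0196 − 0.0106 √h. Setting dh/dt = 0:
Q_in = 0.0106 √h_ss ⇒ √h_ss = 0.0196/0.0106 = 1.8491.
h_ss = 1.8491² = 3.4190 m. (Since h₀ = 8.41 m > h_ss, the level will fall toward this value.)

3.42 m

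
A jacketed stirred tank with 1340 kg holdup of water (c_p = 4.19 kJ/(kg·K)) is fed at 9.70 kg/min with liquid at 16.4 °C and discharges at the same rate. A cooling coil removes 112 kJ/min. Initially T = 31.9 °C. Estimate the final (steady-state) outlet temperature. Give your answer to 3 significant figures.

M c_p dT/dt = ṁ c_p (T_in − T) − Q̇.
At steady state dT/dt = 0 ⇒ T_ss = T_in − Q̇/(ṁ c_p) = 16.4 − 112/(9.70·4.19) = 13.644 °C.

13.6 °C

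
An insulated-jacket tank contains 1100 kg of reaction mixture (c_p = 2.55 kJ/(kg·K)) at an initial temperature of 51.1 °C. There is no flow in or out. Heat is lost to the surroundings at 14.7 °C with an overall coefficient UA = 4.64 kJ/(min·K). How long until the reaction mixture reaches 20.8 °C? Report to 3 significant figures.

Lumped-capacitance energy balance: M c_p dT/dt = UA(T_amb − T).
τ = M c_p/UA = 604.53 min; T_ss = T_amb = 14.700 °C.
T(t) = T_ss + (T₀ − T_ss)e^(−t/τ); set T = 20.8:
t = −τ ln[(T − T_ss)/(T₀ − T_ss)] = −604.53 · ln(0.16758) = 1079.9 min.

1080 min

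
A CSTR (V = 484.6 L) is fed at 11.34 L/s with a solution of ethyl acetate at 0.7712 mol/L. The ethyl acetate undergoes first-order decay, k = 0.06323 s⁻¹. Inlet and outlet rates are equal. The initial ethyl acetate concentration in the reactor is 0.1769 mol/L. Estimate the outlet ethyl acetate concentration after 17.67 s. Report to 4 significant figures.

V dC/dt = Q(C_in − C) − k V C.
This is linear with rate a = Q/V + k = 0.0866307 s⁻¹.
C_ss = Q C_in/(Q + kV) = 0.208317 mol/L; C(t) = C_ss + (C₀ − C_ss) e^(−a t).
C(17.67) = 0.208317 + (-0.0314170)·e^(−0.0866307·17.67) = 0.208317 + (-0.0314170)·0.216370 = 0.201519 mol/L.

0.2015 mol/L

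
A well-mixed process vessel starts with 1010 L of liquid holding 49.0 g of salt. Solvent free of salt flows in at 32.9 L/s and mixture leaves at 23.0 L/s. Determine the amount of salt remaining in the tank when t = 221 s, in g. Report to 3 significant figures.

3.37 g

Let m(t) be the amount of salt. Volume: V(t) = V₀ + (Q_in − Q_out) t = 1010 + 9.9000 t; V(221) = 3197.9 L.
Solute balance: dm/dt = 0 − Q_out C = −Q_out m/V(t).
Separate: dm/m = −Q_out dt/V(t) ⇒ ln(m/m₀) = −(Q_out/(Q_in−Q_out)) ln(V/V₀).
m = m₀ (V₀/V)^(Q_out/(Q_in−Q_out)) = 49.0 × (1010/3197.9)^(2.3232) = 3.3676 g.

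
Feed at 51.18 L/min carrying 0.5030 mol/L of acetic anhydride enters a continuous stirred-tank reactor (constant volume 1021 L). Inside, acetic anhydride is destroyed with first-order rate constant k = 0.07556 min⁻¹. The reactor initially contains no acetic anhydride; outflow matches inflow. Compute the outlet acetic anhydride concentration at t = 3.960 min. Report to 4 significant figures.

0.07866 mol/L

V dC/dt = Q(C_in − C) − k V C.
This is linear with rate a = Q/V + k = 0.125687 min⁻¹.
C_ss = Q C_in/(Q + kV) = 0.200609 mol/L; C(t) = C_ss + (C₀ − C_ss) e^(−a t).
C(3.960) = 0.200609 + (-0.200609)·e^(−0.125687·3.960) = 0.200609 + (-0.200609)·0.607914 = 0.0786561 mol/L.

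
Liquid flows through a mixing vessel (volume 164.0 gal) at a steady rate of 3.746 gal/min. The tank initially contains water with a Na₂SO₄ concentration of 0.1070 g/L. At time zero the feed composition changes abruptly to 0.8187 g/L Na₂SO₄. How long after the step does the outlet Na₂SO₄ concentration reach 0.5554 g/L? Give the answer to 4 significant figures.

Species balance on the tank: V dC/dt = Q(C_in − C), so τ = V/Q = 43.7800 min.
C(t) = C_in + (C₀ − C_in) e^(−t/τ). Set C = 0.5554 and solve for t:
e^(−t/τ) = (C − C_in)/(C₀ − C_in) = (0.5554 − 0.8187)/(0.1070 − 0.8187) = 0.369959
t = −τ ln(…) = 43.7800 × 0.994362 = 43.5332 min.

43.53 min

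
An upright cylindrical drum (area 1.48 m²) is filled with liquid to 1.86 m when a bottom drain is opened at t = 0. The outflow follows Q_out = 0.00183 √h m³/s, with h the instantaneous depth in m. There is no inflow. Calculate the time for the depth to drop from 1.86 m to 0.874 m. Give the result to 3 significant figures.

694 s

Volume balance on the tank: A dh/dt = −0.00183 √h.
Separate and integrate: 2(√h − √h₀) = −(0.00183/A) t.
t = 2A(√h₀ − √h)/0.00183 = 2·1.48·(√1.86 − √0.874)/0.00183
  = 2.9600 × (1.3638 − 0.93488) / 0.00183 = 693.80 s.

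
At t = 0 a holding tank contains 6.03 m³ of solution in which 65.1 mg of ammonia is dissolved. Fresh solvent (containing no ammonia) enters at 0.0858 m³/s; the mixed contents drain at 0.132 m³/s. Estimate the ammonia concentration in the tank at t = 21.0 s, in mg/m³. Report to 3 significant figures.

Let m(t) be the amount of ammonia. Volume: V(t) = V₀ + (Q_in − Q_out) t = 6.03 − 0.046200 t; V(21.0) = 5.0598 m³.
No ammonia enters, so dm/dt = −Q_out · (m/V).
dm/m = −Q_out dt/(V₀ − 0.046200 t); integrating gives ln(m/m₀) = −(Q_out/(Q_in−Q_out)) ln(V/V₀).
m = m₀ (V₀/V)^(Q_out/(Q_in−Q_out)) = 65.1 × (6.03/5.0598)^(-2.8571) = 39.438 mg.
C = m/V = 39.438/5.0598 = 7.7943 mg/m³.

7.79 mg/m³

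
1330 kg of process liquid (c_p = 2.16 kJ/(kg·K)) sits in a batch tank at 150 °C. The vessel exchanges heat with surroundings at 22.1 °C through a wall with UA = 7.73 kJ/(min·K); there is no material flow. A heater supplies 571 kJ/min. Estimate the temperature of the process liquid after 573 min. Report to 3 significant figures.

108 °C

Energy balance: M c_p dT/dt = −UA(T − T_amb) + Q̇.
dT/dt = (T_ss − T)/τ with T_ss = T_amb + Q̇/UA = 22.1 + 571/7.73 = 95.968 °C, τ = M c_p/UA = 1330·2.16/7.73 = 371.64 min.
This is linear first-order; T(t) = T_ss + (T₀ − T_ss) e^(−t/τ).
T(573) = 95.968 + (54.032)·0.21400 = 107.53 °C.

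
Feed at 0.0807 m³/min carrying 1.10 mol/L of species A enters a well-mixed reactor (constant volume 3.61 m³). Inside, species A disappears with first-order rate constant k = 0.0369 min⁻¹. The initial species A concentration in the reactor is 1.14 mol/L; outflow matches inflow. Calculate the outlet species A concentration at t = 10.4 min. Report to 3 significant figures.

0.806 mol/L

Species balance: V dC/dt = Q C_in − Q C − k V C.
dC/dt = (Q/V) C_in − (Q/V + k) C; effective rate a = Q/V + k = 0.022355 + 0.0369 = 0.059255 min⁻¹.
C_ss = Q C_in/(Q + kV) = 0.41499 mol/L; C(t) = C_ss + (C₀ − C_ss) e^(−a t).
C(10.4) = 0.41499 + (0.72501)·e^(−0.059255·10.4) = 0.41499 + (0.72501)·0.53997 = 0.80647 mol/L.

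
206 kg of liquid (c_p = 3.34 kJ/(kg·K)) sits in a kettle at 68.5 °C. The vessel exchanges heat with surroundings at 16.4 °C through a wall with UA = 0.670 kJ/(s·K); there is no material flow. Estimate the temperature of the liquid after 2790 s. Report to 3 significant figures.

19.8 °C

Lumped-capacitance energy balance: M c_p dT/dt = UA(T_amb − T).
dT/dt = (T_ss − T)/τ with T_ss = T_amb = 16.400 °C, τ = M c_p/UA = 206·3.34/0.670 = 1026.9 s.
Integrating: T(t) = T_ss + (T₀ − T_ss) e^(−t/τ).
T(2790) = 16.400 + (52.100)·0.066083 = 19.843 °C.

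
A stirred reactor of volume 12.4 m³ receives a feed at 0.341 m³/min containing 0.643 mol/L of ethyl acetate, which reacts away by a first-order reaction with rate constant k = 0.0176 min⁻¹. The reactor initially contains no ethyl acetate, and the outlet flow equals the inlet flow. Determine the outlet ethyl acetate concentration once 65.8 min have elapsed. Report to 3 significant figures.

0.372 mol/L

Accumulation = in − out − consumed: V dC/dt = Q C_in − Q C − k V C.
dC/dt = (Q/V) C_in − (Q/V + k) C; effective rate a = Q/V + k = 0.027500 + 0.0176 = 0.045100 min⁻¹.
C_ss = Q C_in/(Q + kV) = 0.39207 mol/L; C(t) = C_ss + (C₀ − C_ss) e^(−a t).
C(65.8) = 0.39207 + (-0.39207)·e^(−0.045100·65.8) = 0.39207 + (-0.39207)·0.051428 = 0.37191 mol/L.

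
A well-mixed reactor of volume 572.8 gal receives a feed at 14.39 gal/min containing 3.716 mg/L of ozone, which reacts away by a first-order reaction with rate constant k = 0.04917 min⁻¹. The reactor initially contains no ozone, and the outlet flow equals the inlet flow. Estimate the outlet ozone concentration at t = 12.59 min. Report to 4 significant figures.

0.7634 mg/L

V dC/dt = Q(C_in − C) − k V C.
dC/dt = (Q/V) C_in − (Q/V + k) C; effective rate a = Q/V + k = 0.0251222 + 0.04917 = 0.0742922 min⁻¹.
C_ss = Q C_in/(Q + kV) = 1.25658 mg/L; C(t) = C_ss + (C₀ − C_ss) e^(−a t).
C(12.59) = 1.25658 + (-1.25658)·e^(−0.0742922·12.59) = 1.25658 + (-1.25658)·0.392453 = 0.763432 mg/L.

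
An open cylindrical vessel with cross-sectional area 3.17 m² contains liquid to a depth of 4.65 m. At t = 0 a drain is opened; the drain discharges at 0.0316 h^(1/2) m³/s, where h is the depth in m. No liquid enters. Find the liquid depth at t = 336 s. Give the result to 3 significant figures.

0.232 m

A dh/dt = −Q_out = −0.0316 √h.
This is separable: 2 d(√h)/dt = −0.0316/A, so √h = √h₀ − (0.0316/(2A)) t.
√h = √4.65 − 0.0316·336/(2·3.17) = 2.1564 − 1.6747 = 0.48169.
h = 0.48169² = 0.23202 m.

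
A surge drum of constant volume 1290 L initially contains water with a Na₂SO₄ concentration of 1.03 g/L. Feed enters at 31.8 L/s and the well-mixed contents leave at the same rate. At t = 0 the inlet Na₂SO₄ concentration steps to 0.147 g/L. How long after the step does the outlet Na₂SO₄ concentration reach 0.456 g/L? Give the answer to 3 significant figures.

Species balance: V dC/dt = Q(C_in − C) ⇒ τ = V/Q = 40.566 s.
C(t) = C_in + (C₀ − C_in) e^(−t/τ). Set C = 0.456 and solve for t:
e^(−t/τ) = (C − C_in)/(C₀ − C_in) = (0.456 − 0.147)/(1.03 − 0.147) = 0.34994
t = −τ ln(…) = 40.566 × 1.0500 = 42.594 s.

42.6 s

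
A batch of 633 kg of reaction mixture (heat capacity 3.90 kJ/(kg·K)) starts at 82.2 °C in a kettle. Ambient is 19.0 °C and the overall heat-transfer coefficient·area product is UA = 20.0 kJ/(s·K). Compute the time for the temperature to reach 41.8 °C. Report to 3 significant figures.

Lumped-capacitance energy balance: M c_p dT/dt = UA(T_amb − T).
τ = M c_p/UA = 123.43 s; T_ss = T_amb = 19.000 °C.
T(t) = T_ss + (T₀ − T_ss)e^(−t/τ); set T = 41.8:
t = −τ ln[(T − T_ss)/(T₀ − T_ss)] = −123.43 · ln(0.36076) = 125.85 s.

126 s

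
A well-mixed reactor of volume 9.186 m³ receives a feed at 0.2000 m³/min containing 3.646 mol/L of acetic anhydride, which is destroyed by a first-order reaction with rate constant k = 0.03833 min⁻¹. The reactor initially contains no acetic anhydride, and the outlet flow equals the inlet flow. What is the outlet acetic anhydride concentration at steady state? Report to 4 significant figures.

1.321 mol/L

Species balance: V dC/dt = Q C_in − Q C − k V C.
At steady state: 0 = Q C_in − (Q + kV) C_ss, so C_ss = Q C_in/(Q + kV).
C_ss = 0.2000·3.646/(0.2000 + 0.03833·9.186) = 0.729200/0.552099 = 1.32078 mol/L.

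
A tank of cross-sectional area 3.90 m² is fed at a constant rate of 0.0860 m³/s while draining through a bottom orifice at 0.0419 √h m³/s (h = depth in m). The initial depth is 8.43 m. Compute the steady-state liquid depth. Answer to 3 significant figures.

Level balance: A dh/dt = 0.0860 − 0.0419 √h. Setting dh/dt = 0:
Q_in = 0.0419 √h_ss ⇒ √h_ss = 0.0860/0.0419 = 2.0525.
h_ss = 2.0525² = 4.2128 m. (Since h₀ = 8.43 m > h_ss, the level will fall toward this value.)

4.21 m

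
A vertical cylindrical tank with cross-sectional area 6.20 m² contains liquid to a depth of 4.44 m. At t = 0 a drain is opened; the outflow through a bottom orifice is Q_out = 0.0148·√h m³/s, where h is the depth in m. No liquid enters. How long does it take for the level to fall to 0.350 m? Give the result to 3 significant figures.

1270 s

A dh/dt = −Q_out = −0.0148 √h.
Separate and integrate: 2(√h − √h₀) = −(0.0148/A) t.
t = 2A(√h₀ − √h)/0.0148 = 2·6.20·(√4.44 − √0.350)/0.0148
  = 12.400 × (2.1071 − 0.59161) / 0.0148 = 1269.8 s.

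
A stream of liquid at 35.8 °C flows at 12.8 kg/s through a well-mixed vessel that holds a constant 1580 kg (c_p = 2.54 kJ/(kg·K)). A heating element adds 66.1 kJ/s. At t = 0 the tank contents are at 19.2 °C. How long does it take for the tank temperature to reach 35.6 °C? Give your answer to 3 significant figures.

262 s

M c_p dT/dt = ṁ c_p (T_in − T) + Q̇.
τ = M/ṁ = 123.44 s; T_ss = T_in + Q̇/(ṁ c_p) = 37.833 °C.
T(t) = T_ss + (T₀ − T_ss) e^(−t/τ). Set T = 35.6:
e^(−t/τ) = (35.6 − 37.833)/(19.2 − 37.833) = 0.11985
t = −123.44 · ln(0.11985) = 261.88 s.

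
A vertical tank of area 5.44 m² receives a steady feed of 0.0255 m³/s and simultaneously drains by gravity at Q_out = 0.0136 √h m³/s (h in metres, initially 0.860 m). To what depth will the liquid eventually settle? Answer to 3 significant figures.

3.52 m

Unsteady balance on liquid volume: A dh/dt = Q_in − 0.0136 √h. At steady state dh/dt = 0:
Q_in = 0.0136 √h_ss ⇒ √h_ss = 0.0255/0.0136 = 1.8750.
h_ss = 1.8750² = 3.5156 m. (Since h₀ = 0.860 m < h_ss, the level will rise toward this value.)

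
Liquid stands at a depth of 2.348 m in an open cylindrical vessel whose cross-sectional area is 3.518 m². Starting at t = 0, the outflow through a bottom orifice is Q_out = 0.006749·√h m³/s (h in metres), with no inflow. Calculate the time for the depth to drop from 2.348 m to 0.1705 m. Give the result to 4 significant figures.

1167 s

With no inflow, A dh/dt = −0.006749 √h.
This is separable: 2 d(√h)/dt = −0.006749/A, so √h = √h₀ − (0.006749/(2A)) t.
t = 2A(√h₀ − √h)/0.006749 = 2·3.518·(√2.348 − √0.1705)/0.006749
  = 7.03600 × (1.53232 − 0.412916) / 0.006749 = 1167.00 s.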